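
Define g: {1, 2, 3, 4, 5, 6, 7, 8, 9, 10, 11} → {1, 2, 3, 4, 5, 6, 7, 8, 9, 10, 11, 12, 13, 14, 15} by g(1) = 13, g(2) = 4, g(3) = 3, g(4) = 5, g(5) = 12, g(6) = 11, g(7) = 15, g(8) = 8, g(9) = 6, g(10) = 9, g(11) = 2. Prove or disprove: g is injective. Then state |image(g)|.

11

The values g(1), …, g(11) are 13, 4, 3, 5, 12, 11, 15, 8, 6, 9, 2 — all distinct.
So g(a) = g(b) only when a = b, and g is injective.
The image of g is {2, 3, 4, 5, 6, 8, 9, 11, 12, 13, 15}, which has 11 elements.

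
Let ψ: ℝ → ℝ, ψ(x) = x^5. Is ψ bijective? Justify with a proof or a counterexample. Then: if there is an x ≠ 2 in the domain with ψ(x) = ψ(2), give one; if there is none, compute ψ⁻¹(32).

2

On ℝ, x ↦ x^5 is strictly increasing (injective) and for any y ∈ ℝ the 5th root y^{1/5} lies in ℝ (surjective). So ψ is bijective.
Since x ↦ x^5 is strictly increasing on ℝ, it is injective there, so no x ≠ 2 in the domain has ψ(x) = ψ(2). We therefore compute ψ⁻¹(32) = 32^{1/5} = 2 (indeed 2^5 = 32).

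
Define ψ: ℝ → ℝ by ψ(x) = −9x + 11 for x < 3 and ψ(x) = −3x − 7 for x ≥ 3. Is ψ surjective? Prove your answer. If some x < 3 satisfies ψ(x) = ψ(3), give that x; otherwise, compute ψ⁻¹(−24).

17/3

Both pieces are strictly decreasing (slopes −9 and −3), so each is injective on its own interval.
The left piece maps (−∞, 3) onto (−16, ∞); the right piece maps [3, ∞) onto (−∞, −16].
These images together cover ℝ, so ψ is surjective.
Because the two images are disjoint, no x < 3 has ψ(x) = ψ(3), so we compute ψ⁻¹(−24): −24 lies in (−∞, −16], so solve −3x − 7 = −24: x = (−24 + 7)/(−3) = 17/3.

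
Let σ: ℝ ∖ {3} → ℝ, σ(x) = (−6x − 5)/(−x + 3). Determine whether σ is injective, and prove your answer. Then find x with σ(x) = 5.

-20

Suppose σ(s) = σ(t). Cross-multiplying: (−6s − 5)(−t + 3) = (−6t − 5)(−s + 3).
Expanding both sides and cancelling the symmetric terms leaves −23·(s − t) = 0. Since −23 ≠ 0, s = t. So σ is injective.
Solving σ(x) = 5: cross-multiplying gives −6x − 5 = 5(−x + 3), which rearranges to −1x = 20, so x = −20.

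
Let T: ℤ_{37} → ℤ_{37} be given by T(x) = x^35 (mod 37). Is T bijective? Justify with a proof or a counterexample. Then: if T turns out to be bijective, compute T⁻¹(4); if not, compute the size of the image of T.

28

Since 37 is prime, the nonzero elements of ℤ_{37} form a cyclic group of order 36.
As gcd(35, 36) = 1, raising to the 35th power is a bijection on this group: if a^35 ≡ b^35 then (ab^{−1})^35 = 1, and the only element of order dividing gcd(35, 36) = 1 is 1, so a = b.
With T(0) = 0 this makes T injective on all of ℤ_{37}, hence bijective (finite equal-size domain and codomain). In particular T is bijective.
Since T is bijective, we find the preimage of 4. The inverse of x ↦ x^35 on (ℤ_{37})^× is x ↦ x^35, because 35·35 = 1225 = 34·36 + 1 ≡ 1 (mod 36) and x^{36} = 1 for x ≠ 0 (Fermat). So T⁻¹(4) = 4^35 mod 37.
Repeated squaring mod 37: 4^1 ≡ 4, 4^2 ≡ 4² = 16, 4^4 ≡ 16² = 256 ≡ 34, 4^8 ≡ 34² = 1156 ≡ 9, 4^16 ≡ 9² = 81 ≡ 7, 4^32 ≡ 7² = 49 ≡ 12. Since 35 = 32 + 2 + 1, 4^35 ≡ 12·16·4: 12·16 = 192 ≡ 7, then 7·4 = 28. So 4^35 ≡ 28 (mod 37).
Hence T⁻¹(4) = 28.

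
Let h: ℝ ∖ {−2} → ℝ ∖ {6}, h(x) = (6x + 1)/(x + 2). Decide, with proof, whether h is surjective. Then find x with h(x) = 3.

5/3

For any y ≠ 6, solving y(x + 2) = 6x + 1 for x gives a well-defined x ≠ −2. So h is surjective.
Solving h(x) = 3: cross-multiplying gives 6x + 1 = 3(x + 2), which rearranges to 3x = 5, so x = 5/3.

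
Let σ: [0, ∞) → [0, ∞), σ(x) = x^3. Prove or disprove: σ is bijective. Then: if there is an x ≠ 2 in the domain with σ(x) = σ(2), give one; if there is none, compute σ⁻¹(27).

3

On [0, ∞), x ↦ x^3 is strictly increasing (injective) and for any y ∈ [0, ∞) the 3rd root y^{1/3} lies in [0, ∞) (surjective). So σ is bijective.
Since x ↦ x^3 is strictly increasing on [0, ∞), it is injective there, so no x ≠ 2 in the domain has σ(x) = σ(2). We therefore compute σ⁻¹(27) = 27^{1/3} = 3 (indeed 3^3 = 27).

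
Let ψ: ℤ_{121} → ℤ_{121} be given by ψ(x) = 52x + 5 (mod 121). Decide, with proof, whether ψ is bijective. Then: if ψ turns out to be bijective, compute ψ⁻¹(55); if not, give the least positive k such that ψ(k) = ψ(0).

108

Suppose ψ(a) = ψ(b) in ℤ_{121}. Then 52a + 5 ≡ 52b + 5 (mod 121), thus 52(a − b) ≡ 0 (mod 121).
Since gcd(52, 121) = 1, 52 is invertible modulo 121, thus a − b ≡ 0 (mod 121), i.e. a = b.
We now compute 52⁻¹ mod 121 explicitly. Euclid's algorithm: 121 = 2·52 + 17, 52 = 3·17 + 1; back-substituting gives 1 = 7·52 − 3·121, so 52⁻¹ ≡ 7 (mod 121).
For any y ∈ ℤ_{121}, x = 7(y − 5) mod 121 satisfies ψ(x) = 52·7(y − 5) + 5 ≡ y (since 52·7 ≡ 1 mod 121). So every y has a preimage.
Therefore ψ is bijective.
Since ψ is bijective, we compute ψ⁻¹(55): solve 52x + 5 ≡ 55 (mod 121), i.e. 52x ≡ 50 (mod 121).
Multiplying by 52⁻¹ = 7 gives x ≡ 7·50 = 350 = 2·121 + 108 ≡ 108 (mod 121).
Check: ψ(108) = 52·108 + 5 = 5621 = 46·121 + 55 ≡ 55 (mod 121).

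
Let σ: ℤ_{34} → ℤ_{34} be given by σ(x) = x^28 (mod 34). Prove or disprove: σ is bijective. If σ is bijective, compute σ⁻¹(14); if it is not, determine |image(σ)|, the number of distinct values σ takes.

σ(3): Repeated squaring mod 34: 3^1 ≡ 3, 3^2 ≡ 3² = 9, 3^4 ≡ 9² = 81 ≡ 13, 3^8 ≡ 13² = 169 ≡ 33, 3^16 ≡ 33² = 1089 ≡ 1. Since 28 = 16 + 8 + 4, 3^28 ≡ 1·33·13: 1·33 = 33, then 33·13 = 429 ≡ 21. So 3^28 ≡ 21 (mod 34).
σ(5): Repeated squaring mod 34: 5^1 ≡ 5, 5^2 ≡ 5² = 25, 5^4 ≡ 25² = 625 ≡ 13, 5^8 ≡ 13² = 169 ≡ 33, 5^16 ≡ 33² = 1089 ≡ 1. Since 28 = 16 + 8 + 4, 5^28 ≡ 1·33·13: 1·33 = 33, then 33·13 = 429 ≡ 21. So 5^28 ≡ 21 (mod 34).
So σ(3) = σ(5) = 21 while 3 ≠ 5, thus σ is not injective, hence not bijective.
Since σ is not bijective, we determine |image(σ)|. Computing x^28 mod 34 for each x (by repeated squaring, reducing mod 34 at every step), the values σ(0), σ(1), …, σ(33) are: 0, 1, 16, 21, 18, 21, 30, 13, 16, 33, 30, 13, 4, 1, 4, 33, 18, 17, 18, 33, 4, 1, 4, 13, 30, 33, 16, 13, 30, 21, 18, 21, 16, 1.
The distinct values are {0, 1, 4, 13, 16, 17, 18, 21, 30, 33}; there are 10 of them.

10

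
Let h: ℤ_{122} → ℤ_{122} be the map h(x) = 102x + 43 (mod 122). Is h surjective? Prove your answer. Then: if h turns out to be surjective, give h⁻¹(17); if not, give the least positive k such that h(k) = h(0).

By definition, surjectivity means every element of the codomain has a preimage under h.
Since gcd(102, 122) = 2, we have 102x ≡ 0 (mod 2) for all x, so h(x) ≡ 1 (mod 2).
But 0 ≢ 1 (mod 2), so 0 ∈ ℤ_{122} has no preimage. Thus h is not surjective.
Since h is not surjective, we find the least positive k with h(k) = h(0): this means 102k ≡ 0 (mod 122), i.e. 122 ∣ 102k. Since gcd(102, 122) = 2, dividing through by 2 this holds exactly when 61 ∣ 51k, and as gcd(51, 61) = 1, exactly when 61 ∣ k.
The smallest positive such k is 61.

61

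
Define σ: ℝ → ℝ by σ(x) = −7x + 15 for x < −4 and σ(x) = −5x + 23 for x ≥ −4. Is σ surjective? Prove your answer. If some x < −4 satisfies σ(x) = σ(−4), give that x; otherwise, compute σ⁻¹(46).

-31/7

Both pieces are strictly decreasing (slopes −7 and −5), so each is injective on its own interval.
The left piece maps (−∞, −4) onto (43, ∞); the right piece maps [−4, ∞) onto (−∞, 43].
These images together cover ℝ, so σ is surjective.
Because the two images are disjoint, no x < −4 has σ(x) = σ(−4), so we compute σ⁻¹(46): 46 lies in (43, ∞), so solve −7x + 15 = 46: x = (46 − 15)/(−7) = −31/7.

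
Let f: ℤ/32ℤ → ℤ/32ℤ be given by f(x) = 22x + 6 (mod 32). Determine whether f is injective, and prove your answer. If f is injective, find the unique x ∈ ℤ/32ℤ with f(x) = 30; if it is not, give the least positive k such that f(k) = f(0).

Recall that f is injective if f(s) = f(t) implies s = t.
We have gcd(22, 32) = 2 > 1. Taking s = 0 and t = 16: f(0) = 6 and f(16) = 22·16 + 6 = 358 ≡ 6 (mod 32).
So f(0) = f(16) while 0 ≠ 16, therefore f is not injective.
Since f is not injective, we find the least positive k with f(k) = f(0): this means 22k ≡ 0 (mod 32), i.e. 32 ∣ 22k. Since gcd(22, 32) = 2, dividing through by 2 this holds exactly when 16 ∣ 11k, and as gcd(11, 16) = 1, exactly when 16 ∣ k.
The smallest positive such k is 16.

16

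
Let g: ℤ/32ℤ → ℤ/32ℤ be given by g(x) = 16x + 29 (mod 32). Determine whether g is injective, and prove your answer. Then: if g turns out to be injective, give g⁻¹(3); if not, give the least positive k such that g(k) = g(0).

By definition, g is injective when g(u) = g(v) forces u = v.
We have gcd(16, 32) = 16 > 1. Taking u = 0 and v = 2: g(0) = 29 and g(2) = 16·2 + 29 = 61 ≡ 29 (mod 32).
So g(0) = g(2) while 0 ≠ 2, therefore g is not injective.
Since g is not injective, we find the least positive k with g(k) = g(0): this means 16k ≡ 0 (mod 32), i.e. 32 ∣ 16k. Since gcd(16, 32) = 16, dividing through by 16 this holds exactly when 2 ∣ k.
The smallest positive such k is 2.

2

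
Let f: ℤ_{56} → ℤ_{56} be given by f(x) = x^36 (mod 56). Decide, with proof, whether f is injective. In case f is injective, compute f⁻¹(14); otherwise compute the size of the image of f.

f(1) = 1^36 = 1.
f(3): Repeated squaring mod 56: 3^1 ≡ 3, 3^2 ≡ 3² = 9, 3^4 ≡ 9² = 81 ≡ 25, 3^8 ≡ 25² = 625 ≡ 9, 3^16 ≡ 9² = 81 ≡ 25, 3^32 ≡ 25² = 625 ≡ 9. Since 36 = 32 + 4, 3^36 ≡ 9·25: 9·25 = 225 ≡ 1. So 3^36 ≡ 1 (mod 56).
So f(1) = f(3) = 1 while 1 ≠ 3, thus f is not injective.
Since f is not injective, we determine |image(f)|. Computing x^36 mod 56 for each x (by repeated squaring, reducing mod 56 at every step), the values f(0), f(1), …, f(55) are: 0, 1, 8, 1, 8, 1, 8, 49, 8, 1, 8, 1, 8, 1, 0, 1, 8, 1, 8, 1, 8, 49, 8, 1, 8, 1, 8, 1, 0, 1, 8, 1, 8, 1, 8, 49, 8, 1, 8, 1, 8, 1, 0, 1, 8, 1, 8, 1, 8, 49, 8, 1, 8, 1, 8, 1.
The distinct values are {0, 1, 8, 49}; there are 4 of them.

4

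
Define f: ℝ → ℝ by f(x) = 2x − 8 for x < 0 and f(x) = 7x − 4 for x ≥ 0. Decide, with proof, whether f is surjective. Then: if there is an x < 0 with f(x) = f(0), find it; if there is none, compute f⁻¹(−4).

Both pieces are strictly increasing (slopes 2 and 7), so each is injective on its own interval.
The left piece maps (−∞, 0) onto (−∞, −8); the right piece maps [0, ∞) onto [−4, ∞).
The union (−∞, −8) ∪ [−4, ∞) omits the interval between −8 and −4; in particular −8 has no preimage. So f is not surjective.
Because the two images are disjoint, no x < 0 has f(x) = f(0), so we compute f⁻¹(−4): −4 lies in [−4, ∞), so solve 7x − 4 = −4: x = (−4 + 4)/7 = 0.

0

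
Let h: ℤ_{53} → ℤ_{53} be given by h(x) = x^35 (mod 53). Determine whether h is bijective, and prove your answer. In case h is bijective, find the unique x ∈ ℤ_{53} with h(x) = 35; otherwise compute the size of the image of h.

51

Since 53 is prime, the nonzero elements of ℤ_{53} form a cyclic group of order 52.
As gcd(35, 52) = 1, raising to the 35th power is a bijection on this group: if a^35 ≡ b^35 then (ab^{−1})^35 = 1, and the only element of order dividing gcd(35, 52) = 1 is 1, so a = b.
With h(0) = 0 this makes h injective on all of ℤ_{53}, hence bijective (finite equal-size domain and codomain). In particular h is bijective.
Since h is bijective, we find the preimage of 35. The inverse of x ↦ x^35 on (ℤ_{53})^× is x ↦ x^3, because 35·3 = 105 = 2·52 + 1 ≡ 1 (mod 52) and x^{52} = 1 for x ≠ 0 (Fermat). So h⁻¹(35) = 35^3 mod 53.
Repeated squaring mod 53: 35^1 ≡ 35, 35^2 ≡ 35² = 1225 ≡ 6. Since 3 = 2 + 1, 35^3 ≡ 6·35: 6·35 = 210 ≡ 51. So 35^3 ≡ 51 (mod 53).
Hence h⁻¹(35) = 51.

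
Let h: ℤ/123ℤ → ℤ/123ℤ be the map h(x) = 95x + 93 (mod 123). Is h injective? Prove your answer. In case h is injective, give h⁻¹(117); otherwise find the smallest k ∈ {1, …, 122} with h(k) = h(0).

By definition, h is injective if h(s) = h(t) implies s = t.
If h(s) = h(t), then 95s ≡ 95t (mod 123). Because gcd(95, 123) = 1, we may cancel 95 to get s ≡ t (mod 123).
So h is injective.
We now compute 95⁻¹ mod 123 explicitly. Euclid's algorithm: 123 = 1·95 + 28, 95 = 3·28 + 11, 28 = 2·11 + 6, 11 = 1·6 + 5, 6 = 1·5 + 1; back-substituting gives 1 = 101·95 − 78·123, so 95⁻¹ ≡ 101 (mod 123).
Since h is injective, we compute h⁻¹(117): solve 95x + 93 ≡ 117 (mod 123), i.e. 95x ≡ 24 (mod 123).
Multiplying by 95⁻¹ = 101 gives x ≡ 101·24 = 2424 = 19·123 + 87 ≡ 87 (mod 123).
Check: h(87) = 95·87 + 93 = 8358 = 67·123 + 117 ≡ 117 (mod 123).

87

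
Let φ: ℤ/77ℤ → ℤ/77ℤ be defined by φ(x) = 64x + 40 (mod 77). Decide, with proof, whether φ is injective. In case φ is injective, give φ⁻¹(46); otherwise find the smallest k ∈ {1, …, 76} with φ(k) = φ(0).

41

If φ(u) = φ(v), then 64u ≡ 64v (mod 77). Because gcd(64, 77) = 1, we may cancel 64 to get u ≡ v (mod 77).
Therefore φ is injective.
We now compute 64⁻¹ mod 77 explicitly. Euclid's algorithm: 77 = 1·64 + 13, 64 = 4·13 + 12, 13 = 1·12 + 1; back-substituting gives 1 = 71·64 − 59·77, so 64⁻¹ ≡ 71 (mod 77).
Since φ is injective, we compute φ⁻¹(46): solve 64x + 40 ≡ 46 (mod 77), i.e. 64x ≡ 6 (mod 77).
Multiplying by 64⁻¹ = 71 gives x ≡ 71·6 = 426 = 5·77 + 41 ≡ 41 (mod 77).
Check: φ(41) = 64·41 + 40 = 2664 = 34·77 + 46 ≡ 46 (mod 77).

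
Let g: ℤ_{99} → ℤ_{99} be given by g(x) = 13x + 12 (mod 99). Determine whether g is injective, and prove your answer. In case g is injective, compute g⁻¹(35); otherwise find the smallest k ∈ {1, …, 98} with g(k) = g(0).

17

Suppose g(a) = g(b) in ℤ_{99}. Then 13a + 12 ≡ 13b + 12 (mod 99), hence 13(a − b) ≡ 0 (mod 99).
Since gcd(13, 99) = 1, 13 is invertible modulo 99, so a − b ≡ 0 (mod 99), i.e. a = b.
So g is injective.
We now compute 13⁻¹ mod 99 explicitly. Euclid's algorithm: 99 = 7·13 + 8, 13 = 1·8 + 5, 8 = 1·5 + 3, 5 = 1·3 + 2, 3 = 1·2 + 1; back-substituting gives 1 = 61·13 − 8·99, so 13⁻¹ ≡ 61 (mod 99).
Since g is injective, we compute g⁻¹(35): solve 13x + 12 ≡ 35 (mod 99), i.e. 13x ≡ 23 (mod 99).
Multiplying by 13⁻¹ = 61 gives x ≡ 61·23 = 1403 = 14·99 + 17 ≡ 17 (mod 99).
Check: g(17) = 13·17 + 12 = 233 = 2·99 + 35 ≡ 35 (mod 99).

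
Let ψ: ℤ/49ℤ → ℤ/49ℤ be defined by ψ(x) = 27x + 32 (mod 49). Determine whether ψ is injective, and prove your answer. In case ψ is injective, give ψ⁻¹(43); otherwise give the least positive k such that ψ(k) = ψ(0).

24

If ψ(s) = ψ(t), then 27s ≡ 27t (mod 49). Because gcd(27, 49) = 1, we may cancel 27 to get s ≡ t (mod 49).
So ψ is injective.
We now compute 27⁻¹ mod 49 explicitly. Euclid's algorithm: 49 = 1·27 + 22, 27 = 1·22 + 5, 22 = 4·5 + 2, 5 = 2·2 + 1; back-substituting gives 1 = 20·27 − 11·49, so 27⁻¹ ≡ 20 (mod 49).
Since ψ is injective, we find ψ⁻¹(43): we need 27x ≡ 43 − 32 ≡ 11 (mod 49). Using 27⁻¹ = 20: x ≡ 20·11 = 220 = 4·49 + 24, so x = 24.
Check: ψ(24) = 27·24 + 32 = 680 = 13·49 + 43 ≡ 43 (mod 49).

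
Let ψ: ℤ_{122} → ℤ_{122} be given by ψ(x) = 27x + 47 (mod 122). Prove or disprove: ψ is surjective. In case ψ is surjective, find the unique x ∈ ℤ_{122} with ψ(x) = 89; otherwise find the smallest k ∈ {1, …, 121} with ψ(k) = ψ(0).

Recall: surjectivity means every element of the codomain has a preimage under ψ.
Since gcd(27, 122) = 1, 27 is invertible modulo 122. Euclid's algorithm: 122 = 4·27 + 14, 27 = 1·14 + 13, 14 = 1·13 + 1; back-substituting gives 1 = 113·27 − 25·122, so 27⁻¹ ≡ 113 (mod 122).
Then y ↦ 113(y − 47) is a two-sided inverse to ψ, so every y ∈ ℤ_{122} has a preimage.
So ψ is surjective.
Since ψ is surjective, we compute ψ⁻¹(89): solve 27x + 47 ≡ 89 (mod 122), i.e. 27x ≡ 42 (mod 122).
Multiplying by 27⁻¹ = 113 gives x ≡ 113·42 = 4746 = 38·122 + 110 ≡ 110 (mod 122).
Check: ψ(110) = 27·110 + 47 = 3017 = 24·122 + 89 ≡ 89 (mod 122).

110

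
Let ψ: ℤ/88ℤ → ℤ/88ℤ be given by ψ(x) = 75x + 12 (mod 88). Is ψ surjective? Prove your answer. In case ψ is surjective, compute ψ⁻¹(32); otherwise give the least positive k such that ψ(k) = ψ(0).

Since gcd(75, 88) = 1, 75 is invertible modulo 88. Euclid's algorithm: 88 = 1·75 + 13, 75 = 5·13 + 10, 13 = 1·10 + 3, 10 = 3·3 + 1; back-substituting gives 1 = 27·75 − 23·88, so 75⁻¹ ≡ 27 (mod 88).
For any y ∈ ℤ/88ℤ, x = 27(y − 12) mod 88 satisfies ψ(x) = 75·27(y − 12) + 12 ≡ y (since 75·27 ≡ 1 mod 88). So every y has a preimage.
Thus ψ is surjective.
Since ψ is surjective, we find ψ⁻¹(32): we need 75x ≡ 32 − 12 ≡ 20 (mod 88). Using 75⁻¹ = 27: x ≡ 27·20 = 540 = 6·88 + 12, so x = 12.
Check: ψ(12) = 75·12 + 12 = 912 = 10·88 + 32 ≡ 32 (mod 88).

12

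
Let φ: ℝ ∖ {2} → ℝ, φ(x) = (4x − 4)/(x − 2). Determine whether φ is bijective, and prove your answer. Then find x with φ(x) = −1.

6/5

If φ(x) = 4, cross-multiplying gives 1(4x − 4) = 4(x − 2), which simplifies to −4 = −8 — false.  So 4 has no preimage and φ is not surjective.
Hence φ is not bijective.
Solving φ(x) = −1: cross-multiplying gives 4x − 4 = −1(x − 2), which rearranges to 5x = 6, so x = 6/5.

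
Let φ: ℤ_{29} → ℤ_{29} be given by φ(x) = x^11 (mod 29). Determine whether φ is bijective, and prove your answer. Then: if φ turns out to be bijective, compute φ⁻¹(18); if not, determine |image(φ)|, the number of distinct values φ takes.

2

Since 29 is prime, the nonzero elements of ℤ_{29} form a cyclic group of order 28.
As gcd(11, 28) = 1, raising to the 11th power is a bijection on this group: if a^11 ≡ b^11 then (ab^{−1})^11 = 1, and the only element of order dividing gcd(11, 28) = 1 is 1, so a = b.
With φ(0) = 0 this makes φ injective on all of ℤ_{29}, hence bijective (finite equal-size domain and codomain). In particular φ is bijective.
Since φ is bijective, we find the preimage of 18. The inverse of x ↦ x^11 on (ℤ_{29})^× is x ↦ x^23, because 11·23 = 253 = 9·28 + 1 ≡ 1 (mod 28) and x^{28} = 1 for x ≠ 0 (Fermat). So φ⁻¹(18) = 18^23 mod 29.
Repeated squaring mod 29: 18^1 ≡ 18, 18^2 ≡ 18² = 324 ≡ 5, 18^4 ≡ 5² = 25, 18^8 ≡ 25² = 625 ≡ 16, 18^16 ≡ 16² = 256 ≡ 24. Since 23 = 16 + 4 + 2 + 1, 18^23 ≡ 24·25·5·18: 24·25 = 600 ≡ 20, then 20·5 = 100 ≡ 13, then 13·18 = 234 ≡ 2. So 18^23 ≡ 2 (mod 29).
Hence φ⁻¹(18) = 2.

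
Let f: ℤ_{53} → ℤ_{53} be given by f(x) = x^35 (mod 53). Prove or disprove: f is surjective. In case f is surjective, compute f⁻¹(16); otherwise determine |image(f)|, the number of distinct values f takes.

15

Since 53 is prime, the nonzero elements of ℤ_{53} form a cyclic group of order 52.
As gcd(35, 52) = 1, raising to the 35th power is a bijection on this group: if a^35 ≡ b^35 then (ab^{−1})^35 = 1, and the only element of order dividing gcd(35, 52) = 1 is 1, so a = b.
With f(0) = 0 this makes f injective on all of ℤ_{53}, hence bijective (finite equal-size domain and codomain). In particular f is surjective.
Since f is surjective, we find the preimage of 16. The inverse of x ↦ x^35 on (ℤ_{53})^× is x ↦ x^3, because 35·3 = 105 = 2·52 + 1 ≡ 1 (mod 52) and x^{52} = 1 for x ≠ 0 (Fermat). So f⁻¹(16) = 16^3 mod 53.
Repeated squaring mod 53: 16^1 ≡ 16, 16^2 ≡ 16² = 256 ≡ 44. Since 3 = 2 + 1, 16^3 ≡ 44·16: 44·16 = 704 ≡ 15. So 16^3 ≡ 15 (mod 53).
Hence f⁻¹(16) = 15.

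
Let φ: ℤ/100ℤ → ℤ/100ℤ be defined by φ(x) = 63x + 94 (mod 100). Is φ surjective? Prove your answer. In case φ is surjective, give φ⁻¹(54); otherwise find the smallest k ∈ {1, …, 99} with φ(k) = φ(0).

20

By definition, surjectivity means every element of the codomain has a preimage under φ.
Since gcd(63, 100) = 1, 63 is invertible modulo 100. Euclid's algorithm: 100 = 1·63 + 37, 63 = 1·37 + 26, 37 = 1·26 + 11, 26 = 2·11 + 4, 11 = 2·4 + 3, 4 = 1·3 + 1; back-substituting gives 1 = 27·63 − 17·100, so 63⁻¹ ≡ 27 (mod 100).
Then y ↦ 27(y − 94) is a two-sided inverse to φ, so every y ∈ ℤ/100ℤ has a preimage.
Hence φ is surjective.
Since φ is surjective, we find φ⁻¹(54): we need 63x ≡ 54 − 94 ≡ 60 (mod 100). Using 63⁻¹ = 27: x ≡ 27·60 = 1620 = 16·100 + 20, so x = 20.
Check: φ(20) = 63·20 + 94 = 1354 = 13·100 + 54 ≡ 54 (mod 100).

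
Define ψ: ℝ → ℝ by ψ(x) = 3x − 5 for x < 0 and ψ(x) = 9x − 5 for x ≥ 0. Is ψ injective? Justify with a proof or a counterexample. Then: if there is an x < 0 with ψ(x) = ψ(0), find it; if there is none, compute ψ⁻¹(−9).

-4/3

Both pieces are strictly increasing (slopes 3 and 9), so each is injective on its own interval.
The left piece maps (−∞, 0) onto (−∞, −5); the right piece maps [0, ∞) onto [−5, ∞).
These images are disjoint, so no value is attained by both pieces. Therefore ψ is injective.
Because the two images are disjoint, no x < 0 has ψ(x) = ψ(0), so we compute ψ⁻¹(−9): −9 lies in (−∞, −5), so solve 3x − 5 = −9: x = (−9 + 5)/3 = −4/3.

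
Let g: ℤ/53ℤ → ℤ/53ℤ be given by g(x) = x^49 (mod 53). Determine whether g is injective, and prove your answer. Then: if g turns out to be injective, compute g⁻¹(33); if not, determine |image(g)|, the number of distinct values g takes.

51

Since 53 is prime, the nonzero elements of ℤ/53ℤ form a cyclic group of order 52.
As gcd(49, 52) = 1, raising to the 49th power is a bijection on this group: if a^49 ≡ b^49 then (ab^{−1})^49 = 1, and the only element of order dividing gcd(49, 52) = 1 is 1, so a = b.
With g(0) = 0 this makes g injective on all of ℤ/53ℤ, hence bijective (finite equal-size domain and codomain). In particular g is injective.
Since g is injective, we find the preimage of 33. The inverse of x ↦ x^49 on (ℤ/53ℤ)^× is x ↦ x^17, because 49·17 = 833 = 16·52 + 1 ≡ 1 (mod 52) and x^{52} = 1 for x ≠ 0 (Fermat). So g⁻¹(33) = 33^17 mod 53.
Repeated squaring mod 53: 33^1 ≡ 33, 33^2 ≡ 33² = 1089 ≡ 29, 33^4 ≡ 29² = 841 ≡ 46, 33^8 ≡ 46² = 2116 ≡ 49, 33^16 ≡ 49² = 2401 ≡ 16. Since 17 = 16 + 1, 33^17 ≡ 16·33: 16·33 = 528 ≡ 51. So 33^17 ≡ 51 (mod 53).
Hence g⁻¹(33) = 51.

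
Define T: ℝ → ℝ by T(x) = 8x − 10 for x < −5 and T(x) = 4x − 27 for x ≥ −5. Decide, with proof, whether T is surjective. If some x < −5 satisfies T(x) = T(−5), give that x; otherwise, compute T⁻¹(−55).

-45/8

Both pieces are strictly increasing (slopes 8 and 4), so each is injective on its own interval.
The left piece maps (−∞, −5) onto (−∞, −50); the right piece maps [−5, ∞) onto [−47, ∞).
The union (−∞, −50) ∪ [−47, ∞) omits the interval between −50 and −47; in particular −50 has no preimage. So T is not surjective.
Because the two images are disjoint, no x < −5 has T(x) = T(−5), so we compute T⁻¹(−55): −55 lies in (−∞, −50), so solve 8x − 10 = −55: x = (−55 + 10)/8 = −45/8.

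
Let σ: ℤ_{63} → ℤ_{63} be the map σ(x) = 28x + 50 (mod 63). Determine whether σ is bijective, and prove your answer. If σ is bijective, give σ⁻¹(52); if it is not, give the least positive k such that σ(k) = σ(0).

9

Recall that injectivity means: for all u, v in the domain, σ(u) = σ(v) implies u = v.
We have gcd(28, 63) = 7 > 1. Taking u = 0 and v = 9: σ(0) = 50 and σ(9) = 28·9 + 50 = 302 ≡ 50 (mod 63).
So σ(0) = σ(9) while 0 ≠ 9, therefore σ is not injective, hence not bijective.
Since σ is not bijective, we find the least positive k with σ(k) = σ(0): this means 28k ≡ 0 (mod 63), i.e. 63 ∣ 28k. Since gcd(28, 63) = 7, dividing through by 7 this holds exactly when 9 ∣ 4k, and as gcd(4, 9) = 1, exactly when 9 ∣ k.
The smallest positive such k is 9.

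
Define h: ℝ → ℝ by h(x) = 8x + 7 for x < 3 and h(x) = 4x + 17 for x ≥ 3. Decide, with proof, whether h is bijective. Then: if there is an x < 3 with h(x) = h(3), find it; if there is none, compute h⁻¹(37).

11/4

Both pieces are strictly increasing (slopes 8 and 4), so each is injective on its own interval.
The left piece maps (−∞, 3) onto (−∞, 31); the right piece maps [3, ∞) onto [29, ∞).
These images overlap. In particular h(3) = 29 (right piece), and solving 8x + 7 = 29 on the left piece gives x = 11/4 < 3.
So h(11/4) = h(3) with 11/4 ≠ 3, and h is not injective, hence not bijective. This x = 11/4 is the requested value below 3.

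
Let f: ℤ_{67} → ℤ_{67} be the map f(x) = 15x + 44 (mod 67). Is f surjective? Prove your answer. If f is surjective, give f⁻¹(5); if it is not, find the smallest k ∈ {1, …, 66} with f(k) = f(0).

51

By definition, surjectivity means every element of the codomain has a preimage under f.
Since gcd(15, 67) = 1, 15 is invertible modulo 67. Euclid's algorithm: 67 = 4·15 + 7, 15 = 2·7 + 1; back-substituting gives 1 = 9·15 − 2·67, so 15⁻¹ ≡ 9 (mod 67).
Then y ↦ 9(y − 44) is a two-sided inverse to f, so every y ∈ ℤ_{67} has a preimage.
Thus f is surjective.
Since f is surjective, we compute f⁻¹(5): solve 15x + 44 ≡ 5 (mod 67), i.e. 15x ≡ 28 (mod 67).
Multiplying by 15⁻¹ = 9 gives x ≡ 9·28 = 252 = 3·67 + 51 ≡ 51 (mod 67).
Check: f(51) = 15·51 + 44 = 809 = 12·67 + 5 ≡ 5 (mod 67).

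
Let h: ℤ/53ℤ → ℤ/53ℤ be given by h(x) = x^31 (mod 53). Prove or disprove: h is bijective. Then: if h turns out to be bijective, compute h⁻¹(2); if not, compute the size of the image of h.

Since 53 is prime, the nonzero elements of ℤ/53ℤ form a cyclic group of order 52.
As gcd(31, 52) = 1, raising to the 31st power is a bijection on this group: if s^31 ≡ t^31 then (st^{−1})^31 = 1, and the only element of order dividing gcd(31, 52) = 1 is 1, so s = t.
With h(0) = 0 this makes h injective on all of ℤ/53ℤ, hence bijective (finite equal-size domain and codomain). In particular h is bijective.
Since h is bijective, we find the preimage of 2. The inverse of x ↦ x^31 on (ℤ/53ℤ)^× is x ↦ x^47, because 31·47 = 1457 = 28·52 + 1 ≡ 1 (mod 52) and x^{52} = 1 for x ≠ 0 (Fermat). So h⁻¹(2) = 2^47 mod 53.
Repeated squaring mod 53: 2^1 ≡ 2, 2^2 ≡ 2² = 4, 2^4 ≡ 4² = 16, 2^8 ≡ 16² = 256 ≡ 44, 2^16 ≡ 44² = 1936 ≡ 28, 2^32 ≡ 28² = 784 ≡ 42. Since 47 = 32 + 8 + 4 + 2 + 1, 2^47 ≡ 42·44·16·4·2: 42·44 = 1848 ≡ 46, then 46·16 = 736 ≡ 47, then 47·4 = 188 ≡ 29, then 29·2 = 58 ≡ 5. So 2^47 ≡ 5 (mod 53).
Hence h⁻¹(2) = 5.

5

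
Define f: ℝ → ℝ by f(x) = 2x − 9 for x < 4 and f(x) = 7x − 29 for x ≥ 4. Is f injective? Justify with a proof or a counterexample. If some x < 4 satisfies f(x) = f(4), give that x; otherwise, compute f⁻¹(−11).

-1

Both pieces are strictly increasing (slopes 2 and 7), so each is injective on its own interval.
The left piece maps (−∞, 4) onto (−∞, −1); the right piece maps [4, ∞) onto [−1, ∞).
These images are disjoint, so no value is attained by both pieces. Therefore f is injective.
Because the two images are disjoint, no x < 4 has f(x) = f(4), so we compute f⁻¹(−11): −11 lies in (−∞, −1), so solve 2x − 9 = −11: x = (−11 + 9)/2 = −1.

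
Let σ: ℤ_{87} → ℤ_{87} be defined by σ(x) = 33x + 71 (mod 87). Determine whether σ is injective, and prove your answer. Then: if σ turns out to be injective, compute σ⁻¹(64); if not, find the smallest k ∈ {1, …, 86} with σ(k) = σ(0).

29

By definition, σ is injective when σ(s) = σ(t) forces s = t.
We have gcd(33, 87) = 3 > 1. Taking s = 0 and t = 29: σ(0) = 71 and σ(29) = 33·29 + 71 = 1028 ≡ 71 (mod 87).
So σ(0) = σ(29) while 0 ≠ 29, so σ is not injective.
Since σ is not injective, we find the least positive k with σ(k) = σ(0): this means 33k ≡ 0 (mod 87), i.e. 87 ∣ 33k. Since gcd(33, 87) = 3, dividing through by 3 this holds exactly when 29 ∣ 11k, and as gcd(11, 29) = 1, exactly when 29 ∣ k.
The smallest positive such k is 29.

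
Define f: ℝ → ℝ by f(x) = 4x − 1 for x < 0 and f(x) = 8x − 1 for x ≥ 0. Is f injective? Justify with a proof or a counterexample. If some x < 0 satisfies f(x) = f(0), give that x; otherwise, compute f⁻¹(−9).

-2

Both pieces are strictly increasing (slopes 4 and 8), so each is injective on its own interval.
The left piece maps (−∞, 0) onto (−∞, −1); the right piece maps [0, ∞) onto [−1, ∞).
These images are disjoint, so no value is attained by both pieces. Hence f is injective.
Because the two images are disjoint, no x < 0 has f(x) = f(0), so we compute f⁻¹(−9): −9 lies in (−∞, −1), so solve 4x − 1 = −9: x = (−9 + 1)/4 = −2.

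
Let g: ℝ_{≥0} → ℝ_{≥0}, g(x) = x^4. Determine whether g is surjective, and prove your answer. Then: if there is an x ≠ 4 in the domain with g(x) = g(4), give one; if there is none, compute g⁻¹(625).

5

For any y ∈ ℝ_{≥0}, x = y^{1/4} ∈ ℝ_{≥0} gives g(x) = y, so g is surjective.
Since x ↦ x^4 is strictly increasing on ℝ_{≥0}, it is injective there, so no x ≠ 4 in the domain has g(x) = g(4). We therefore compute g⁻¹(625) = 625^{1/4} = 5 (indeed 5^4 = 625).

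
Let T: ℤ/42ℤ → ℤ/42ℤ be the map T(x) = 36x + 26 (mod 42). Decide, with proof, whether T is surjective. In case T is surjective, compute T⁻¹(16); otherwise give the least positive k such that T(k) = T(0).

7

Recall that surjectivity means every element of the codomain has a preimage under T.
Since gcd(36, 42) = 6, we have 36x ≡ 0 (mod 6) for all x, so T(x) ≡ 2 (mod 6).
But 0 ≢ 2 (mod 6), so 0 ∈ ℤ/42ℤ has no preimage. Therefore T is not surjective.
Since T is not surjective, we find the least positive k with T(k) = T(0): this means 36k ≡ 0 (mod 42), i.e. 42 ∣ 36k. Since gcd(36, 42) = 6, dividing through by 6 this holds exactly when 7 ∣ 6k, and as gcd(6, 7) = 1, exactly when 7 ∣ k.
The smallest positive such k is 7.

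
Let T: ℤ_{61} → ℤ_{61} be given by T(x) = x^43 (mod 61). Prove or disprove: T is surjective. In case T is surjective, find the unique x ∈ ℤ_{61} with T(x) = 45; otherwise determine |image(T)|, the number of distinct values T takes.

Since 61 is prime, the nonzero elements of ℤ_{61} form a cyclic group of order 60.
As gcd(43, 60) = 1, raising to the 43rd power is a bijection on this group: if a^43 ≡ b^43 then (ab^{−1})^43 = 1, and the only element of order dividing gcd(43, 60) = 1 is 1, so a = b.
With T(0) = 0 this makes T injective on all of ℤ_{61}, hence bijective (finite equal-size domain and codomain). In particular T is surjective.
Since T is surjective, we find the preimage of 45. The inverse of x ↦ x^43 on (ℤ_{61})^× is x ↦ x^7, because 43·7 = 301 = 5·60 + 1 ≡ 1 (mod 60) and x^{60} = 1 for x ≠ 0 (Fermat). So T⁻¹(45) = 45^7 mod 61.
Repeated squaring mod 61: 45^1 ≡ 45, 45^2 ≡ 45² = 2025 ≡ 12, 45^4 ≡ 12² = 144 ≡ 22. Since 7 = 4 + 2 + 1, 45^7 ≡ 22·12·45: 22·12 = 264 ≡ 20, then 20·45 = 900 ≡ 46. So 45^7 ≡ 46 (mod 61).
Hence T⁻¹(45) = 46.

46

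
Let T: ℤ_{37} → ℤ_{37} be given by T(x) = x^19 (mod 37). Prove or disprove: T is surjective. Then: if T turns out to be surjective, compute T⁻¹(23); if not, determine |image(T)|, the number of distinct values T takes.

14

Since 37 is prime, the nonzero elements of ℤ_{37} form a cyclic group of order 36.
As gcd(19, 36) = 1, raising to the 19th power is a bijection on this group: if x_1^19 ≡ x_2^19 then (x_1x_2^{−1})^19 = 1, and the only element of order dividing gcd(19, 36) = 1 is 1, so x_1 = x_2.
With T(0) = 0 this makes T injective on all of ℤ_{37}, hence bijective (finite equal-size domain and codomain). In particular T is surjective.
Since T is surjective, we find the preimage of 23. The inverse of x ↦ x^19 on (ℤ_{37})^× is x ↦ x^19, because 19·19 = 361 = 10·36 + 1 ≡ 1 (mod 36) and x^{36} = 1 for x ≠ 0 (Fermat). So T⁻¹(23) = 23^19 mod 37.
Repeated squaring mod 37: 23^1 ≡ 23, 23^2 ≡ 23² = 529 ≡ 11, 23^4 ≡ 11² = 121 ≡ 10, 23^8 ≡ 10² = 100 ≡ 26, 23^16 ≡ 26² = 676 ≡ 10. Since 19 = 16 + 2 + 1, 23^19 ≡ 10·11·23: 10·11 = 110 ≡ 36, then 36·23 = 828 ≡ 14. So 23^19 ≡ 14 (mod 37).
Hence T⁻¹(23) = 14.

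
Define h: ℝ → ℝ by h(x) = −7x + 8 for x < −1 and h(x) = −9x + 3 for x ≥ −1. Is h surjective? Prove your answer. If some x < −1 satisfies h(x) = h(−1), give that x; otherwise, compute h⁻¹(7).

Both pieces are strictly decreasing (slopes −7 and −9), so each is injective on its own interval.
The left piece maps (−∞, −1) onto (15, ∞); the right piece maps [−1, ∞) onto (−∞, 12].
The union (15, ∞) ∪ (−∞, 12] omits the interval between 15 and 12; in particular 15 has no preimage. So h is not surjective.
Because the two images are disjoint, no x < −1 has h(x) = h(−1), so we compute h⁻¹(7): 7 lies in (−∞, 12], so solve −9x + 3 = 7: x = (7 − 3)/(−9) = −4/9.

-4/9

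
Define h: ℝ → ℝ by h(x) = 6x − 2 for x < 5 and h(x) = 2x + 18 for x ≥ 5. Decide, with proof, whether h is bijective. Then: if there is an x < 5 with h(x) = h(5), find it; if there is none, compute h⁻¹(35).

Both pieces are strictly increasing (slopes 6 and 2), so each is injective on its own interval.
The left piece maps (−∞, 5) onto (−∞, 28); the right piece maps [5, ∞) onto [28, ∞).
Since 28 = 28, the images partition ℝ: h is injective and surjective, hence bijective.
Because the two images are disjoint, no x < 5 has h(x) = h(5), so we compute h⁻¹(35): 35 lies in [28, ∞), so solve 2x + 18 = 35: x = (35 − 18)/2 = 17/2.

17/2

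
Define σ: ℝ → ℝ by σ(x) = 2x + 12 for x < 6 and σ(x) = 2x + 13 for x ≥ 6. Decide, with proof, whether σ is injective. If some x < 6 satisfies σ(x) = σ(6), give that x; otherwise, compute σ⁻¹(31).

Both pieces are strictly increasing (slopes 2 and 2), so each is injective on its own interval.
The left piece maps (−∞, 6) onto (−∞, 24); the right piece maps [6, ∞) onto [25, ∞).
These images are disjoint, so no value is attained by both pieces. Therefore σ is injective.
Because the two images are disjoint, no x < 6 has σ(x) = σ(6), so we compute σ⁻¹(31): 31 lies in [25, ∞), so solve 2x + 13 = 31: x = (31 − 13)/2 = 9.

9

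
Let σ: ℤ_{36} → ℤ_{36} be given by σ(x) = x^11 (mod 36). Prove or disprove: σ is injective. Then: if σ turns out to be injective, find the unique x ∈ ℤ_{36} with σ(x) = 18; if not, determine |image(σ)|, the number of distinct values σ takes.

σ(0) = 0^11 = 0.
σ(6): Repeated squaring mod 36: 6^1 ≡ 6, 6^2 ≡ 6² = 36 ≡ 0, 6^4 ≡ 0² = 0, 6^8 ≡ 0² = 0. Since 11 = 8 + 2 + 1, 6^11 ≡ 0·0·6: 0·0 = 0, then 0·6 = 0. So 6^11 ≡ 0 (mod 36).
So σ(0) = σ(6) = 0 while 0 ≠ 6, thus σ is not injective.
Since σ is not injective, we determine |image(σ)|. Computing x^11 mod 36 for each x (by repeated squaring, reducing mod 36 at every step), the values σ(0), σ(1), …, σ(35) are: 0, 1, 32, 27, 16, 29, 0, 31, 8, 9, 28, 23, 0, 25, 20, 27, 4, 17, 0, 19, 32, 9, 16, 11, 0, 13, 8, 27, 28, 5, 0, 7, 20, 9, 4, 35.
The distinct values are {0, 1, 4, 5, 7, 8, 9, 11, 13, 16, 17, 19, 20, 23, 25, 27, 28, 29, 31, 32, 35}; there are 21 of them.

21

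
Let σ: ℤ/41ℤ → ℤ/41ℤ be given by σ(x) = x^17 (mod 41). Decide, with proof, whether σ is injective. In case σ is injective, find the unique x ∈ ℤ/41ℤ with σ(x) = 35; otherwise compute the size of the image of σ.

24

Since 41 is prime, the nonzero elements of ℤ/41ℤ form a cyclic group of order 40.
As gcd(17, 40) = 1, raising to the 17th power is a bijection on this group: if s^17 ≡ t^17 then (st^{−1})^17 = 1, and the only element of order dividing gcd(17, 40) = 1 is 1, so s = t.
With σ(0) = 0 this makes σ injective on all of ℤ/41ℤ, hence bijective (finite equal-size domain and codomain). In particular σ is injective.
Since σ is injective, we find the preimage of 35. The inverse of x ↦ x^17 on (ℤ/41ℤ)^× is x ↦ x^33, because 17·33 = 561 = 14·40 + 1 ≡ 1 (mod 40) and x^{40} = 1 for x ≠ 0 (Fermat). So σ⁻¹(35) = 35^33 mod 41.
Repeated squaring mod 41: 35^1 ≡ 35, 35^2 ≡ 35² = 1225 ≡ 36, 35^4 ≡ 36² = 1296 ≡ 25, 35^8 ≡ 25² = 625 ≡ 10, 35^16 ≡ 10² = 100 ≡ 18, 35^32 ≡ 18² = 324 ≡ 37. Since 33 = 32 + 1, 35^33 ≡ 37·35: 37·35 = 1295 ≡ 24. So 35^33 ≡ 24 (mod 41).
Hence σ⁻¹(35) = 24.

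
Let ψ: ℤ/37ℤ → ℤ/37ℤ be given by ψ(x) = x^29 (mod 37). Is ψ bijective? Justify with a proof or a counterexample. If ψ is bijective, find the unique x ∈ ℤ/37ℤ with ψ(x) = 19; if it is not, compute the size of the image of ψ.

Since 37 is prime, the nonzero elements of ℤ/37ℤ form a cyclic group of order 36.
As gcd(29, 36) = 1, raising to the 29th power is a bijection on this group: if s^29 ≡ t^29 then (st^{−1})^29 = 1, and the only element of order dividing gcd(29, 36) = 1 is 1, so s = t.
With ψ(0) = 0 this makes ψ injective on all of ℤ/37ℤ, hence bijective (finite equal-size domain and codomain). In particular ψ is bijective.
Since ψ is bijective, we find the preimage of 19. The inverse of x ↦ x^29 on (ℤ/37ℤ)^× is x ↦ x^5, because 29·5 = 145 = 4·36 + 1 ≡ 1 (mod 36) and x^{36} = 1 for x ≠ 0 (Fermat). So ψ⁻¹(19) = 19^5 mod 37.
Repeated squaring mod 37: 19^1 ≡ 19, 19^2 ≡ 19² = 361 ≡ 28, 19^4 ≡ 28² = 784 ≡ 7. Since 5 = 4 + 1, 19^5 ≡ 7·19: 7·19 = 133 ≡ 22. So 19^5 ≡ 22 (mod 37).
Hence ψ⁻¹(19) = 22.

22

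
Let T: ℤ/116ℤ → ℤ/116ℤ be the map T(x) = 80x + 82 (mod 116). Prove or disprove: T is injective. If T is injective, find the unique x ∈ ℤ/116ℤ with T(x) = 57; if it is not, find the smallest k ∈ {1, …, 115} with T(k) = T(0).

By definition, T is injective when T(a) = T(b) forces a = b.
We have gcd(80, 116) = 4 > 1. Taking a = 0 and b = 29: T(0) = 82 and T(29) = 80·29 + 82 = 2402 ≡ 82 (mod 116).
So T(0) = T(29) while 0 ≠ 29, so T is not injective.
Since T is not injective, we find the least positive k with T(k) = T(0): this means 80k ≡ 0 (mod 116), i.e. 116 ∣ 80k. Since gcd(80, 116) = 4, dividing through by 4 this holds exactly when 29 ∣ 20k, and as gcd(20, 29) = 1, exactly when 29 ∣ k.
The smallest positive such k is 29.

29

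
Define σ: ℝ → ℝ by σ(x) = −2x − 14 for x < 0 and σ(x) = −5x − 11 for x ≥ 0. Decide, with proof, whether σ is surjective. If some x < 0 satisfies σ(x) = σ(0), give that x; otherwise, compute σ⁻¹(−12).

Both pieces are strictly decreasing (slopes −2 and −5), so each is injective on its own interval.
The left piece maps (−∞, 0) onto (−14, ∞); the right piece maps [0, ∞) onto (−∞, −11].
The union (−14, ∞) ∪ (−∞, −11] covers ℝ, so σ is surjective.
For the follow-up: the images overlap, so an x < 0 with σ(x) = σ(0) exists. σ(0) = −11; solving −2x − 14 = −11 for x < 0 gives x = (−11 + 14)/(−2) = −3/2.

-3/2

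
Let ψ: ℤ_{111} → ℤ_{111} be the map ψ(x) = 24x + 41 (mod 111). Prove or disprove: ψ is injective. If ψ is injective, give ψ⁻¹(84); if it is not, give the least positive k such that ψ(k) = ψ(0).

Recall: ψ is injective if ψ(s) = ψ(t) implies s = t.
We have gcd(24, 111) = 3 > 1. Taking s = 0 and t = 37: ψ(0) = 41 and ψ(37) = 24·37 + 41 = 929 ≡ 41 (mod 111).
So ψ(0) = ψ(37) while 0 ≠ 37, therefore ψ is not injective.
Since ψ is not injective, we find the least positive k with ψ(k) = ψ(0): this means 24k ≡ 0 (mod 111), i.e. 111 ∣ 24k. Since gcd(24, 111) = 3, dividing through by 3 this holds exactly when 37 ∣ 8k, and as gcd(8, 37) = 1, exactly when 37 ∣ k.
The smallest positive such k is 37.

37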